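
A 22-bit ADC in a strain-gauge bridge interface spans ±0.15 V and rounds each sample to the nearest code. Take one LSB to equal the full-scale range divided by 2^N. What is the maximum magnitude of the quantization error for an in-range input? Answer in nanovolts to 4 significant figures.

The full-scale span is 0.15 − (-0.15) = 0.3 V.
Step size = 0.3/4194304 V = 71.5256 nV.
Worst-case error for round-to-nearest is half an LSB: 35.76 nV.

35.76 nV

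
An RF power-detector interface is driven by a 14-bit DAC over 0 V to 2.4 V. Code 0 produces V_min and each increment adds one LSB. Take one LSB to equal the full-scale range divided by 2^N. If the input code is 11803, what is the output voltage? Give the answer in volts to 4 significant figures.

1.729 V

Full-scale range = 2.4 V. LSB = 2.4 V / 2^14.
V_out = 0 + 11803 × (2.4/16384) V
      = 0 + 1.72896 = 1.72896 V.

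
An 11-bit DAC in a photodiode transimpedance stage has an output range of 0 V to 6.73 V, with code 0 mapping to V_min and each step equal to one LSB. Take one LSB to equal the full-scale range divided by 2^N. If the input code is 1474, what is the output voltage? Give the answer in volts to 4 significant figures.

Range is 6.73 V. LSB = 6.73 V / 2^11.
Output = V_min + (1474/2048) × range = 0 + 0.719727 × 6.73 V
      = 0 + 4.84376 = 4.84376 V.

4.844 V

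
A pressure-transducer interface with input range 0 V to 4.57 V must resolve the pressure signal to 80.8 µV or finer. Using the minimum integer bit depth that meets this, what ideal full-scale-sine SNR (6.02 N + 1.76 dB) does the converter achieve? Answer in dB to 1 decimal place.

V_FS = 4.57 V.
4.57 V / 80.8 µV = 56560. Since 2^15 = 32768 and 2^16 = 65536, N = 16.
SNR = 6.02 × 16 + 1.76 = 98.08 dB.

98.1 dB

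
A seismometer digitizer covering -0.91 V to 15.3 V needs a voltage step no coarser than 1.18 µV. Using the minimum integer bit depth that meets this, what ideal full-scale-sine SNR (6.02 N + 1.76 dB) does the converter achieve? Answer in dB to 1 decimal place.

146.2 dB

Range = 15.3 − (-0.91) = 16.21 V.
16.21 V / 1.18 µV = 1.374e7. Since 2^23 = 8388608 and 2^24 = 16777216, N = 24.
SNR = 6.02 × 24 + 1.76 = 146.24 dB.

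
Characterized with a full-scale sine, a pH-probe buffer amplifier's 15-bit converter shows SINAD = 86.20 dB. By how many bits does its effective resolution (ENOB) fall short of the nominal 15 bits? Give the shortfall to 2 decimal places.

Effective bits = (86.20 − 1.76)/6.02 = 14.0266.
15 − 14.0266 = 0.97 bits below nominal.

0.97 bits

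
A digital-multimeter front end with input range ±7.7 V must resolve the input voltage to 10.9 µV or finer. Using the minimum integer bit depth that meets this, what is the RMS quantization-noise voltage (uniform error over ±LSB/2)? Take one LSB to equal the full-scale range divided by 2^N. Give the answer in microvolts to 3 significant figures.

2.12 µV

The full-scale span is 7.7 − (-7.7) = 15.4 V.
15.4 V / 10.9 µV = 1.413e6. Since 2^20 = 1048576 and 2^21 = 2097152, N = 21.
Step size = 15.4/2097152 V = 7.3433 µV.
σ_q = LSB/√12 = 7.3433 µV/3.4641 = 2.12 µV.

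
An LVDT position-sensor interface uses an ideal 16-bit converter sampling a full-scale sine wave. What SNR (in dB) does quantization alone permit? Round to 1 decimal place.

For an ideal N-bit converter with full-scale sine input, SNR = 6.02 N + 1.76 dB. SNR = 6.02 × 16 + 1.76 = 96.32 + 1.76 = 98.08 dB.

98.1 dB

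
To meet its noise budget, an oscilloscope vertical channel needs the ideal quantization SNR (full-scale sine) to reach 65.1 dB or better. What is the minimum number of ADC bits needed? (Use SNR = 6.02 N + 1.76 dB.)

6.02 N + 1.76 ≥ 65.1 gives N ≥ 10.522, so the minimum integer is 11.

11 bits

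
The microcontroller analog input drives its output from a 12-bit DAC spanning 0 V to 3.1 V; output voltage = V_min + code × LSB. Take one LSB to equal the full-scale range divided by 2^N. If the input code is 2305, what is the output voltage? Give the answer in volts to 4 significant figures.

Full-scale range = 3.1 V. LSB = 3.1 V / 2^12.
V_out = 0 + 2305 × (3.1/4096) V
      = 0 V + 1.74451 V = 1.74451 V.

1.745 V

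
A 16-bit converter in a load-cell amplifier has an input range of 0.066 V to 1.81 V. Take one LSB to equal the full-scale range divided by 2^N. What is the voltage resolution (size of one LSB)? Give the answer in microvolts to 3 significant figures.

Full-scale range = 1.81 V − (0.066 V) = 1.744 V.
There are 2^16 = 65536 steps.
LSB = 1.744 V / 2^16 = 26.6 µV.

26.6 µV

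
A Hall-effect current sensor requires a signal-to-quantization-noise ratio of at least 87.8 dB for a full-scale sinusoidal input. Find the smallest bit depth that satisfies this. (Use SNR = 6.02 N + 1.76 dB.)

15 bits

6.02 N + 1.76 ≥ 87.8 gives N ≥ 14.292, so the minimum integer is 15.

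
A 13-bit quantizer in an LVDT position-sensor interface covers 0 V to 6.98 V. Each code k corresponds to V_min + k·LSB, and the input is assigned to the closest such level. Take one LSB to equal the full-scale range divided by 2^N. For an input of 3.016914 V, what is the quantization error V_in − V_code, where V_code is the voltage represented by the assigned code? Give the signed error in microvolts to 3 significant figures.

Full-scale range = 6.98 V. LSB = 6.98 V / 2^13 ≈ 0.8521 mV.
(V_in − V_min)/LSB = (3.016914 − (0)) × 8192/6.98 = 3540.7678 → nearest code k = 3541.
Reconstructed level: 0 + 3541 × 6.98/8192 V = 3.017111816 V.
V_in − V_code = 3.016914 − (3.017111816) = −198 µV.

−198 µV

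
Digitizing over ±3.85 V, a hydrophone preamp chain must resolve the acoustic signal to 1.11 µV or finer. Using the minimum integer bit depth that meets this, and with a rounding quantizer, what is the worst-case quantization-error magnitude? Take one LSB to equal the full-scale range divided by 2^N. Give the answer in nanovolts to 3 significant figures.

459 nV

Range = 3.85 − (-3.85) = 7.7 V.
7.7 V / 1.11 µV = 6.937e6. Since 2^22 = 4194304 and 2^23 = 8388608, N = 23.
One LSB is 7.7 V / 8388608 = 0.91791 µV.
|e|_max = LSB/2 = 459 nV.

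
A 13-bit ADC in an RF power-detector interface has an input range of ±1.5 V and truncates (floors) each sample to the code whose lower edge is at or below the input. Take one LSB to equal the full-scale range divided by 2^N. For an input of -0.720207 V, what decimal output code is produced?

2129

Range = 1.5 − (-1.5) = 3 V. LSB = 3 V / 2^13 ≈ 366.2 µV.
code = ⌊(V_in − V_min)/LSB⌋ = ⌊(V_in − V_min) × 2^13 / range⌋
     = ⌊(-0.720207 − (-1.5)) × 8192 / 3⌋ = ⌊0.779793 × 8192/3⌋
     = ⌊2129.355⌋ = 2129.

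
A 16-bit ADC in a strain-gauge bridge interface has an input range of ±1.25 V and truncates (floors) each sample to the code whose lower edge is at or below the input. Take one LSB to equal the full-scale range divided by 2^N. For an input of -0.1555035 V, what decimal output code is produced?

Full-scale range = 1.25 V − (-1.25 V) = 2.5 V. LSB = 2.5 V / 2^16 ≈ 38.15 µV.
V_in − V_min = -0.1555035 − (-1.25) = 1.0944965 V.
Divide by LSB: 1.0944965 × 65536/2.5 = 28691.5690.
Truncating gives code 28691.

28691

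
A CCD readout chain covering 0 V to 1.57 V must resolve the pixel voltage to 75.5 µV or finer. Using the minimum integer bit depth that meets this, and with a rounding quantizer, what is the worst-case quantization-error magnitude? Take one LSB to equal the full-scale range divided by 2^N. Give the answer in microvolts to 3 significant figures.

24.0 µV

Range is 1.57 V.
1.57 V / 75.5 µV = 20790. Since 2^14 = 16384 and 2^15 = 32768, N = 15.
LSB = 1.57 V ÷ 2^15 = 1.57/32768 V = 47.913 µV.
Half an LSB is 24.0 µV.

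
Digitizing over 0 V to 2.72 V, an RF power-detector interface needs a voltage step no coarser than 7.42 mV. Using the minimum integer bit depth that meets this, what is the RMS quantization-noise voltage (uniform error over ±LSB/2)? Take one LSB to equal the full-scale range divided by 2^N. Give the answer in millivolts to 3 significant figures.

1.53 mV

Span = 2.72 V.
Levels needed ≥ 2.72/7.42 mV = 366.6. 2^9 = 512 suffices, so N_min = 9.
LSB = 2.72 V / 2^9 = 5.3125 mV.
σ_q = LSB/√12 = 5.3125 mV/3.4641 = 1.53 mV.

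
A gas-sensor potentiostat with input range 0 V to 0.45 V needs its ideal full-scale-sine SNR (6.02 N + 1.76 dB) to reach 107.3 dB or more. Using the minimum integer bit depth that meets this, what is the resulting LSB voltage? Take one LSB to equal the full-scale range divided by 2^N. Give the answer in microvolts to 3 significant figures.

Range is 0.45 V.
6.02 N + 1.76 ≥ 107.3 gives N ≥ 17.532, so the minimum integer is 18.
Step size = 0.45/262144 V = 1.72 µV.

1.72 µV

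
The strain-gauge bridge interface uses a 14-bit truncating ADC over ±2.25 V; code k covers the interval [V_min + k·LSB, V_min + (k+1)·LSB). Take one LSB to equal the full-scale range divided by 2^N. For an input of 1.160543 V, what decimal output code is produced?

12417

The full-scale span is 2.25 − (-2.25) = 4.5 V. LSB = 4.5 V / 2^14 ≈ 274.7 µV.
V_in − V_min = 1.160543 − (-2.25) = 3.410543 V.
Divide by LSB: 3.410543 × 16384/4.5 = 12417.4081.
Truncating gives code 12417.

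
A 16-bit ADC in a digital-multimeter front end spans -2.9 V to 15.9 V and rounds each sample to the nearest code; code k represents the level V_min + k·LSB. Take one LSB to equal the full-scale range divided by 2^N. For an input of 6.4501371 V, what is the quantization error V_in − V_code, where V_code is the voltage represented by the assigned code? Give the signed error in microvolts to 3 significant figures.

Range = 15.9 − (-2.9) = 18.8 V. LSB = 18.8 V / 2^16 ≈ 286.9 µV.
(V_in − V_min)/LSB = (6.4501371 − (-2.9)) × 65536/18.8 = 32594.1801 → nearest code k = 32594.
V_code = V_min + k × range/2^16 = -2.9 + 32594 × 18.8/65536 = 6.4500854492 V.
e = 6.4501371 − (6.4500854492) = +51.7 µV.

+51.7 µV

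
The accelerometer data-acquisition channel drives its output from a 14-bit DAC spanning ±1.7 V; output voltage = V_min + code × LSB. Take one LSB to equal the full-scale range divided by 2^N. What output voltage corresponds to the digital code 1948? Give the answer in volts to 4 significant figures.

-1.296 V

The full-scale span is 1.7 − (-1.7) = 3.4 V. LSB = 3.4 V / 2^14.
Output = V_min + (1948/16384) × range = -1.7 + 0.118896 × 3.4 V
      = -1.7 + 0.404248 = -1.29575 V.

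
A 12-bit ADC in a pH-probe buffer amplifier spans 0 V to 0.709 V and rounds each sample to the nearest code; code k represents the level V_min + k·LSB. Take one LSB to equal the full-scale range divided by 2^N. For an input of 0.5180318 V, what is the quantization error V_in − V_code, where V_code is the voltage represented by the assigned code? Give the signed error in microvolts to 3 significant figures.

−43.6 µV

V_FS = 0.709 V. LSB = 0.709 V / 2^12 ≈ 173.1 µV.
(0.5180318 − (0)) / LSB = 0.5180318 × 4096/0.709 = 2992.7479. Nearest integer: k = 2993.
Reconstructed level: 0 + 2993 × 0.709/4096 V = 0.5180754395 V.
Error = V_in − V_code = 0.5180318 − (0.5180754395) = −43.6 µV.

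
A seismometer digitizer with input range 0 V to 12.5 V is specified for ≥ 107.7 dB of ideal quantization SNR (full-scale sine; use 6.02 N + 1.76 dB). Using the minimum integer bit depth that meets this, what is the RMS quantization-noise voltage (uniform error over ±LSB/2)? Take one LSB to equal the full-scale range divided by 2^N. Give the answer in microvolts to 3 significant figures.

Range is 12.5 V.
Required N = ⌈(107.7 − 1.76)/6.02⌉ = ⌈17.598⌉ = 18.
LSB = 12.5 V / 2^18 = 47.684 µV.
RMS noise = LSB/√12 = 13.8 µV.

13.8 µV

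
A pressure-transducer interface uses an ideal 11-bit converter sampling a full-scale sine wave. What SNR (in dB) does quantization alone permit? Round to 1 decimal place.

68.0 dB

6.02(11) + 1.76 = 66.22 + 1.76 = 67.98 dB.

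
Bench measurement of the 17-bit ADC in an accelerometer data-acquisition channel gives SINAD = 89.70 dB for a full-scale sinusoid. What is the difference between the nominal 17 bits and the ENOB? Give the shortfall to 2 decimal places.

2.39 bits

ENOB = (SINAD − 1.76)/6.02 = (89.70 − 1.76)/6.02 = 14.6080 bits.
17 − 14.6080 = 2.39 bits below nominal.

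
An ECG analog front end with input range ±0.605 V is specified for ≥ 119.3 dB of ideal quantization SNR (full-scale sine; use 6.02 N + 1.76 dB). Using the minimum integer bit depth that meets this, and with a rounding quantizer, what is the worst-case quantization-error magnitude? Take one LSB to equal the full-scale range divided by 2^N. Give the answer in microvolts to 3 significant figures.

The full-scale span is 0.605 − (-0.605) = 1.21 V.
6.02 N + 1.76 ≥ 119.3 gives N ≥ 19.525, so the minimum integer is 20.
LSB = 1.21 V / 2^20 = 1.1539 µV.
|e|_max = LSB/2 = 0.577 µV.

0.577 µV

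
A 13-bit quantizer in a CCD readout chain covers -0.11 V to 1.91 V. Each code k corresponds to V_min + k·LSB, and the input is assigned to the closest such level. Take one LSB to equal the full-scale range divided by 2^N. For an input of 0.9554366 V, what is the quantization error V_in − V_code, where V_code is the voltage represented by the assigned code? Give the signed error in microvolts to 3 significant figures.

Span: 1.91 V − (-0.11 V) = 2.02 V. LSB = 2.02 V / 2^13 ≈ 246.6 µV.
(V_in − V_min)/LSB = (0.9554366 − (-0.11)) × 8192/2.02 = 4320.8201 → nearest code k = 4321.
V_code = V_min + k × range/2^13 = -0.11 + 4321 × 2.02/8192 = 0.9554809570 V.
e = 0.9554366 − (0.9554809570) = −44.4 µV.

−44.4 µV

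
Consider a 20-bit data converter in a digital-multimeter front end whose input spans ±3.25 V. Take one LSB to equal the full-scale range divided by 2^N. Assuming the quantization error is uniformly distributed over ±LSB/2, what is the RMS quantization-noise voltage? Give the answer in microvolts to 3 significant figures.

1.79 µV

Full-scale range = 3.25 V − (-3.25 V) = 6.5 V.
LSB = 6.5 V / 2^20 = 6.1989 µV.
σ_q = LSB/√12 = 6.1989 µV/3.4641 = 1.79 µV.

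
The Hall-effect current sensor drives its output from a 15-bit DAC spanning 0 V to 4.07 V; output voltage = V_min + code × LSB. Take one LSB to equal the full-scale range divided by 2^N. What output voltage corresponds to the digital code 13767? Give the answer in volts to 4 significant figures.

1.710 V

Full-scale range = 4.07 V. LSB = 4.07 V / 2^15.
Output = V_min + (13767/32768) × range = 0 + 0.420135 × 4.07 V
      = 0 V + 1.70995 V = 1.70995 V.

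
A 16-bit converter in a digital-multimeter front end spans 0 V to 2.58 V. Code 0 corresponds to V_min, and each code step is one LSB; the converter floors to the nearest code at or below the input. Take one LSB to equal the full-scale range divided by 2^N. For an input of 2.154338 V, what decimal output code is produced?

54723

Range is 2.58 V. LSB = 2.58 V / 2^16 ≈ 39.37 µV.
(V_in − V_min) × 2^16/range = (2.154338 − (0)) × 65536/2.58 = 54723.525.
Floor → code = 54723.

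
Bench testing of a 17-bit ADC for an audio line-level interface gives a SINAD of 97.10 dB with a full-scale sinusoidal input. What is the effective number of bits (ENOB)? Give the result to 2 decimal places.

15.84 bits

ENOB = (SINAD − 1.76) / 6.02 = (97.10 − 1.76) / 6.02 = 95.34 / 6.02 = 15.8372.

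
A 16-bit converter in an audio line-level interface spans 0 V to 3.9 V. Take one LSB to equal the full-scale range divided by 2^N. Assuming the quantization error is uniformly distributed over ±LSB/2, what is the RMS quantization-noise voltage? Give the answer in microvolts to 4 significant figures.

17.18 µV

Full-scale range = 3.9 V.
Step size = 3.9/65536 V = 59.5093 µV.
σ_q = LSB/√12 = 59.5093 µV/3.4641 = 17.18 µV.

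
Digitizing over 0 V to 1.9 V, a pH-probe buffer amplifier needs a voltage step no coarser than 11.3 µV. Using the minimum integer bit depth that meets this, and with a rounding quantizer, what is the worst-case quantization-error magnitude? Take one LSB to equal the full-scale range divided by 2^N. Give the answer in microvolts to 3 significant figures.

Range is 1.9 V.
Required number of levels: 1.9/11.3 µV = 168140; smallest N with 2^N ≥ that is 18.
One LSB is 1.9 V / 262144 = 7.2479 µV.
Max error for round-to-nearest is LSB/2 = 3.62 µV.

3.62 µV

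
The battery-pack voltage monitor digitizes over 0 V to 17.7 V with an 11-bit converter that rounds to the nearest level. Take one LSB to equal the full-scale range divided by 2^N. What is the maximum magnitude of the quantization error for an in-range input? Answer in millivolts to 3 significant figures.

Range is 17.7 V.
One LSB is 17.7 V / 2048 = 8.6426 mV.
|e|_max = LSB/2 = 4.32 mV.

4.32 mV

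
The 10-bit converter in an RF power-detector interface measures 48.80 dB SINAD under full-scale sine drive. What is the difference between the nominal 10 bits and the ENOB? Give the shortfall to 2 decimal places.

N_eff = (48.80 − 1.76)/6.02 = 7.8140 bits.
Lost resolution: 10 − 7.8140 = 2.1860 bits.

2.19 bits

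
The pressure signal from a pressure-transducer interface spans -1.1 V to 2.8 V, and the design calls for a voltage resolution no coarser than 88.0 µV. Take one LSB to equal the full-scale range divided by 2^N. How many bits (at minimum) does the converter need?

16 bits

Span: 2.8 V − (-1.1 V) = 3.9 V.
Need 2^N ≥ 3.9 V / 88.0 µV = 44320 → N_min = 16.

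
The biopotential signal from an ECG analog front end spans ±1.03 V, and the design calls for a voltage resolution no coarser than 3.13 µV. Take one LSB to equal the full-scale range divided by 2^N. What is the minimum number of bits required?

20 bits

Full-scale range = 1.03 V − (-1.03 V) = 2.06 V.
Levels needed ≥ 2.06/3.13 µV = 658100. 2^20 = 1048576 suffices, so N_min = 20.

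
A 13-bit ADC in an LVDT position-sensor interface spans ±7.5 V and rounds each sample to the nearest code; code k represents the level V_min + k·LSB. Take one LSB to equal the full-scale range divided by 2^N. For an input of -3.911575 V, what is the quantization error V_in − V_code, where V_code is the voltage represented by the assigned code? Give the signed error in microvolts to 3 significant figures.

−442 µV

Range = 7.5 − (-7.5) = 15 V. LSB = 15 V / 2^13 ≈ 1.831 mV.
Position in LSBs: (-3.911575 − (-7.5)) × 8192/15 = 1959.7585; rounding gives k = 1960.
V_code = -7.5 + (1960/8192) × 15 = -3.911132813 V.
Error = V_in − V_code = -3.911575 − (-3.911132813) = −442 µV.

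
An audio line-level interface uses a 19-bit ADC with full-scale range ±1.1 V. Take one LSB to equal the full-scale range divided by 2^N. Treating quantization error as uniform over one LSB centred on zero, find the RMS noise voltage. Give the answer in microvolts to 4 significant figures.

Full-scale range = 1.1 V − (-1.1 V) = 2.2 V.
Step size = 2.2/524288 V = 4.19617 µV.
RMS of a uniform error over width LSB is LSB/√12 = 1.211 µV.

1.211 µV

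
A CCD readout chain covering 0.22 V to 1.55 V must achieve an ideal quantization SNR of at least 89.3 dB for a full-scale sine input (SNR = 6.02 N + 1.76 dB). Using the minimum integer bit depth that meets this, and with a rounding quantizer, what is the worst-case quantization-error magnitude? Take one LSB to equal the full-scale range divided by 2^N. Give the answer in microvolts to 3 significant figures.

Span: 1.55 V − (0.22 V) = 1.33 V.
Solving 6.02 N ≥ 89.3 − 1.76: N ≥ 14.542. Round up → N = 15.
LSB = 1.33 V ÷ 2^15 = 1.33/32768 V = 40.588 µV.
Max error for round-to-nearest is LSB/2 = 20.3 µV.

20.3 µV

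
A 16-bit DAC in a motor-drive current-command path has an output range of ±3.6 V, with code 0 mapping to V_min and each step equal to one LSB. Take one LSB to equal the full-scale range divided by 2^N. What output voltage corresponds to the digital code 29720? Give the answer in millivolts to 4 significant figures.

Span: 3.6 V − (-3.6 V) = 7.2 V. LSB = 7.2 V / 2^16.
Output = V_min + (29720/65536) × range = -3.6 + 0.453491 × 7.2 V
      = -3.6 + 3.26514 = -0.334863 V.

-334.9 mV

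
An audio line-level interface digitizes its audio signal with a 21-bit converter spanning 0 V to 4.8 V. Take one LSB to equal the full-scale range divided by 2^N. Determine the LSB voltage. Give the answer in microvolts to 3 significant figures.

2.29 µV

V_FS = 4.8 V.
Number of codes = 2^21 = 2097152.
Step size = 4.8/2097152 V = 2.29 µV.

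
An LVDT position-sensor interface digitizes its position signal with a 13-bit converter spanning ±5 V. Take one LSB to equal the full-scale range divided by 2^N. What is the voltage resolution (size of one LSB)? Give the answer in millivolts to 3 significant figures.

1.22 mV

Range = 5 − (-5) = 10 V.
Number of codes = 2^13 = 8192.
Step size = 10/8192 V = 1.22 mV.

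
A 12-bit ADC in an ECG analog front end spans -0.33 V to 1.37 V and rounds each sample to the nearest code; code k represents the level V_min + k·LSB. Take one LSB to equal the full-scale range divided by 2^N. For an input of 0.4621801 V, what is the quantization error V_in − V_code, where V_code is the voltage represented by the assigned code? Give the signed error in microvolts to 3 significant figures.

Full-scale range = 1.37 V − (-0.33 V) = 1.7 V. LSB = 1.7 V / 2^12 ≈ 415.0 µV.
Position in LSBs: (0.4621801 − (-0.33)) × 4096/1.7 = 1908.6881; rounding gives k = 1909.
V_code = V_min + k × range/2^12 = -0.33 + 1909 × 1.7/4096 = 0.4623095703 V.
V_in − V_code = 0.4621801 − (0.4623095703) = −129 µV.

−129 µV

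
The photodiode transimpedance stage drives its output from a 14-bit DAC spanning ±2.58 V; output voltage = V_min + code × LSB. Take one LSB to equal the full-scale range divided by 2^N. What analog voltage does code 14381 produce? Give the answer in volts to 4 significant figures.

The full-scale span is 2.58 − (-2.58) = 5.16 V. LSB = 5.16 V / 2^14.
V_out = -2.58 + 14381 × (5.16/16384) V
      = -2.58 V + 4.52917 V = 1.94917 V.

1.949 V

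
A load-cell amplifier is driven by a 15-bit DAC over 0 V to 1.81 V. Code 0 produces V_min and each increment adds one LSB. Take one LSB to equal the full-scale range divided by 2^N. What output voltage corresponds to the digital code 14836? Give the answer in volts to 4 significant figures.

Full-scale range = 1.81 V. LSB = 1.81 V / 2^15.
V_out = 0 + 14836 × (1.81/32768) V
      = 0 V + 0.819493 V = 0.819493 V.

0.8195 V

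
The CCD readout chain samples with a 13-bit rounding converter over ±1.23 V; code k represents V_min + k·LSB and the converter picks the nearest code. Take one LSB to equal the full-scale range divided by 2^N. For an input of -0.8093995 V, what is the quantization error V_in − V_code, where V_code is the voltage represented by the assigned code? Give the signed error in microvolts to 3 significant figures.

−110 µV

Span: 1.23 V − (-1.23 V) = 2.46 V. LSB = 2.46 V / 2^13 ≈ 300.3 µV.
Position in LSBs: (-0.8093995 − (-1.23)) × 8192/2.46 = 1400.6339; rounding gives k = 1401.
V_code = V_min + k × range/2^13 = -1.23 + 1401 × 2.46/8192 = -0.8092895508 V.
e = -0.8093995 − (-0.8092895508) = −110 µV.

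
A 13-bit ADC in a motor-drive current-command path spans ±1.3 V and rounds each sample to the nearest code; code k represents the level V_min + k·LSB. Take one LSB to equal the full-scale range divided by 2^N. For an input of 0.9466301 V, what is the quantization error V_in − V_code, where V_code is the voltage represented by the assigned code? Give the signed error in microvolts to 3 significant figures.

The full-scale span is 1.3 − (-1.3) = 2.6 V. LSB = 2.6 V / 2^13 ≈ 317.4 µV.
Position in LSBs: (0.9466301 − (-1.3)) × 8192/2.6 = 7078.6130; rounding gives k = 7079.
V_code = -1.3 + (7079/8192) × 2.6 = 0.9467529297 V.
e = 0.9466301 − (0.9467529297) = −123 µV.

−123 µV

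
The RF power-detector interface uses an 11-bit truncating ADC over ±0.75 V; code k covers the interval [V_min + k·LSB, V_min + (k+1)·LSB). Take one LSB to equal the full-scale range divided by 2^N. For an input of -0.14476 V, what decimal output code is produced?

826

Full-scale range = 0.75 V − (-0.75 V) = 1.5 V. LSB = 1.5 V / 2^11 ≈ 0.7324 mV.
V_in − V_min = -0.14476 − (-0.75) = 0.60524 V.
Divide by LSB: 0.60524 × 2048/1.5 = 826.3543.
Truncating gives code 826.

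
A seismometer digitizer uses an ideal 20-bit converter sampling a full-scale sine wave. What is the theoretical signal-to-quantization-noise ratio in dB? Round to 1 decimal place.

SNR = 6.02·20 + 1.76 = 122.16 dB.

122.2 dB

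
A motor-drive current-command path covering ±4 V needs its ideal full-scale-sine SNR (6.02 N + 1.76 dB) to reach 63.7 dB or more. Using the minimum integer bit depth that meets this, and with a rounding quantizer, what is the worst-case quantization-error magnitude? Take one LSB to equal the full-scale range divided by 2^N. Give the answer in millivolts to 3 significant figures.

1.95 mV

The full-scale span is 4 − (-4) = 8 V.
Required N = ⌈(63.7 − 1.76)/6.02⌉ = ⌈10.289⌉ = 11.
Step size = 8/2048 V = 3.9063 mV.
|e|_max = LSB/2 = 1.95 mV.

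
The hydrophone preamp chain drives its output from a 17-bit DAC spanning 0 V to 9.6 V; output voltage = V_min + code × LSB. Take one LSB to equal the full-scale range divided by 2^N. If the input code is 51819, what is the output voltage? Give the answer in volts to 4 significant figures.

Full-scale range = 9.6 V. LSB = 9.6 V / 2^17.
V_out = 0 + 51819 × (9.6/131072) V
      = 0 V + 3.79534 V = 3.79534 V.

3.795 V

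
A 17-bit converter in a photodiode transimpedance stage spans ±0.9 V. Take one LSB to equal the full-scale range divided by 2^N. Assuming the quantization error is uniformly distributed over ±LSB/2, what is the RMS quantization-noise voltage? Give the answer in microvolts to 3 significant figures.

Range = 0.9 − (-0.9) = 1.8 V.
LSB = 1.8 V / 2^17 = 13.733 µV.
σ_q = LSB/√12 = 13.733 µV/3.4641 = 3.96 µV.

3.96 µV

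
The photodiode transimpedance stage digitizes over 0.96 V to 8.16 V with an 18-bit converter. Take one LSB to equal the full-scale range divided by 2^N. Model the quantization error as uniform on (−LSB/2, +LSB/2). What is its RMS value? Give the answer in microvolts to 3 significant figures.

7.93 µV

Span: 8.16 V − (0.96 V) = 7.2 V.
Step size = 7.2/262144 V = 27.466 µV.
V_rms = LSB/√12 = 27.466 µV / √12 = 7.93 µV.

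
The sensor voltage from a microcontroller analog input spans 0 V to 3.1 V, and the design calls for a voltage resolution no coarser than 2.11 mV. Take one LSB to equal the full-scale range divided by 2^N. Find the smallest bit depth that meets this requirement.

11 bits

Range is 3.1 V.
Levels needed ≥ 3.1/2.11 mV = 1469. 2^11 = 2048 suffices, so N_min = 11.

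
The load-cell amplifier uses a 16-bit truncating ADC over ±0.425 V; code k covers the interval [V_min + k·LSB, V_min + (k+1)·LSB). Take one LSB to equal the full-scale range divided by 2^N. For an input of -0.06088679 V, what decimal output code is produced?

Full-scale range = 0.425 V − (-0.425 V) = 0.85 V. LSB = 0.85 V / 2^16 ≈ 12.97 µV.
V_in − V_min = -0.06088679 − (-0.425) = 0.36411321 V.
Divide by LSB: 0.36411321 × 65536/0.85 = 28073.5569.
Truncating gives code 28073.

28073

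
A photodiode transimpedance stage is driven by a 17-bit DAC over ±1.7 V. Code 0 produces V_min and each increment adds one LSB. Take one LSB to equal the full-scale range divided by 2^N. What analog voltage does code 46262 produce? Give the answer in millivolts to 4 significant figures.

The full-scale span is 1.7 − (-1.7) = 3.4 V. LSB = 3.4 V / 2^17.
V_out = -1.7 + 46262 × (3.4/131072) V
      = -1.7 V + 1.20003 V = -0.499966 V.

-500.0 mV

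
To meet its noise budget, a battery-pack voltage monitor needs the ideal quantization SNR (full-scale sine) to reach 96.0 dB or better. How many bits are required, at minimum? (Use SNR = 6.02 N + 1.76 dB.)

16 bits

N ≥ (96.0 − 1.76)/6.02 = 15.654 → N_min = 16.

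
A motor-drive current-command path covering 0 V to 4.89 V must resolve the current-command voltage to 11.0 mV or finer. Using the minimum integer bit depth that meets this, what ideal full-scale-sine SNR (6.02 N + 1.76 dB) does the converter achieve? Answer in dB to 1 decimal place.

V_FS = 4.89 V.
Required number of levels: 4.89/11.0 mV = 444.55; smallest N with 2^N ≥ that is 9.
Ideal SNR at N = 9: 6.02·9 + 1.76 = 55.9 dB.

55.9 dB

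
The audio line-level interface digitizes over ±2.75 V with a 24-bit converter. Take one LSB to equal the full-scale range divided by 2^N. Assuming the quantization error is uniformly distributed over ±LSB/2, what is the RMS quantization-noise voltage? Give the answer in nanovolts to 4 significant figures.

94.64 nV

The full-scale span is 2.75 − (-2.75) = 5.5 V.
LSB = 5.5 V / 2^24 = 327.826 nV.
For a uniform distribution on [−LSB/2, +LSB/2], V_rms = LSB/√12 = 327.826 nV/3.4641 = 94.64 nV.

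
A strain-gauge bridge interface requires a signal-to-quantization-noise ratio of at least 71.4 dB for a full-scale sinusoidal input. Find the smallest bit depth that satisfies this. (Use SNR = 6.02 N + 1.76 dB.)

12 bits

Required N = ⌈(71.4 − 1.76)/6.02⌉ = ⌈11.568⌉ = 12.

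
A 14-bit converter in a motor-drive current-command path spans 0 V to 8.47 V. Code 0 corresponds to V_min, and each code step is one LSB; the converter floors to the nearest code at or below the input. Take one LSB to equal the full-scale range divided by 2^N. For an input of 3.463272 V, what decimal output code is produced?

Range is 8.47 V. LSB = 8.47 V / 2^14 ≈ 0.5170 mV.
(V_in − V_min) × 2^14/range = (3.463272 − (0)) × 16384/8.47 = 6699.203.
Floor → code = 6699.

6699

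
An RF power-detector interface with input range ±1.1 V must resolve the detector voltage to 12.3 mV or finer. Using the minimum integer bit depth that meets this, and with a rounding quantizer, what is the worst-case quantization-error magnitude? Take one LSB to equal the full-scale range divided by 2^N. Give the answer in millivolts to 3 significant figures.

4.30 mV

The full-scale span is 1.1 − (-1.1) = 2.2 V.
2.2 V / 12.3 mV = 178.9. Since 2^7 = 128 and 2^8 = 256, N = 8.
One LSB is 2.2 V / 256 = 8.5938 mV.
Half an LSB is 4.30 mV.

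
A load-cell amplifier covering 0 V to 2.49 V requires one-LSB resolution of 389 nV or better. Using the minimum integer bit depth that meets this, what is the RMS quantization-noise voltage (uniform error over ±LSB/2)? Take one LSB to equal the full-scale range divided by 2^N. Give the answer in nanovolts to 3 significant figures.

85.7 nV

Span = 2.49 V.
Required number of levels: 2.49/389 nV = 6.4010e6; smallest N with 2^N ≥ that is 23.
LSB = 2.49 V ÷ 2^23 = 2.49/8388608 V = 296.83 nV.
RMS noise = LSB/√12 = 85.7 nV.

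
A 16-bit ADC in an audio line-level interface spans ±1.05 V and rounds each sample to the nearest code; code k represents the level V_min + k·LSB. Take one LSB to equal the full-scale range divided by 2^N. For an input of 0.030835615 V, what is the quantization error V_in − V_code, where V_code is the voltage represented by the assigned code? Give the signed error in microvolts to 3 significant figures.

+9.81 µV

Range = 1.05 − (-1.05) = 2.1 V. LSB = 2.1 V / 2^16 ≈ 32.04 µV.
(V_in − V_min)/LSB = (0.030835615 − (-1.05)) × 65536/2.1 = 33730.3061 → nearest code k = 33730.
V_code = V_min + k × range/2^16 = -1.05 + 33730 × 2.1/65536 = 0.030825805664 V.
Error = V_in − V_code = 0.030835615 − (0.030825805664) = +9.81 µV.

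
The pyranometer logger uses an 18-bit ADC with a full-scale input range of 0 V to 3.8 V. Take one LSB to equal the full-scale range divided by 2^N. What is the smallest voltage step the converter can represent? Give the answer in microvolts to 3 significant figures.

Span = 3.8 V.
2^18 = 262144 levels.
LSB = 3.8 V / 2^18 = 14.5 µV.

14.5 µV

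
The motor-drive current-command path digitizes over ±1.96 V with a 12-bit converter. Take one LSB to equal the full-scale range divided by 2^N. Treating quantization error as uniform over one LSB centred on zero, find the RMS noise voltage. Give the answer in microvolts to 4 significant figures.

276.3 µV

Full-scale range = 1.96 V − (-1.96 V) = 3.92 V.
LSB = 3.92 V / 2^12 = 0.957031 mV.
RMS of a uniform error over width LSB is LSB/√12 = 276.3 µV.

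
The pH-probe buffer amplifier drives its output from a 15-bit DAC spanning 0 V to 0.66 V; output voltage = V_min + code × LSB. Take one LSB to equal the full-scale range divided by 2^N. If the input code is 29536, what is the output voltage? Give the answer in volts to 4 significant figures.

0.5949 V

Span = 0.66 V. LSB = 0.66 V / 2^15.
V_out = 0 + 29536 × (0.66/32768) V
      = 0 V + 0.594902 V = 0.594902 V.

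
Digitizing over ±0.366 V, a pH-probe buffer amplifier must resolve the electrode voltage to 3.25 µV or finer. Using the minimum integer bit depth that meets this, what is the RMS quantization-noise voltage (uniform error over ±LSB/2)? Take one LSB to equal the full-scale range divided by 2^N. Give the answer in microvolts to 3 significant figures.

Span: 0.366 V − (-0.366 V) = 0.732 V.
Need 2^N ≥ 0.732 V / 3.25 µV = 225200 → N_min = 18.
LSB = 0.732 V / 2^18 = 2.7924 µV.
σ_q = LSB/√12 = 2.7924 µV/3.4641 = 0.806 µV.

0.806 µV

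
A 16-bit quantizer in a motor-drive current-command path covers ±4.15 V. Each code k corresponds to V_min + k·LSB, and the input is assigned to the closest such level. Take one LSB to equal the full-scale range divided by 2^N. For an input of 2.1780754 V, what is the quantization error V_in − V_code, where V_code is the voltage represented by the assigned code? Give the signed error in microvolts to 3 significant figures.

−16.0 µV

Span: 4.15 V − (-4.15 V) = 8.3 V. LSB = 8.3 V / 2^16 ≈ 126.6 µV.
Position in LSBs: (2.1780754 − (-4.15)) × 65536/8.3 = 49965.8734; rounding gives k = 49966.
Reconstructed level: -4.15 + 49966 × 8.3/65536 V = 2.1780914307 V.
Error = V_in − V_code = 2.1780754 − (2.1780914307) = −16.0 µV.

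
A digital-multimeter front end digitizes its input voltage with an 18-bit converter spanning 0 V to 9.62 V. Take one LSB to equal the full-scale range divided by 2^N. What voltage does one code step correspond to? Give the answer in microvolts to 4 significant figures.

36.70 µV

V_FS = 9.62 V.
There are 2^18 = 262144 steps.
One LSB is 9.62 V / 262144 = 36.70 µV.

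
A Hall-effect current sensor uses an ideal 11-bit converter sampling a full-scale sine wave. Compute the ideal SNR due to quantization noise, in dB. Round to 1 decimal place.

68.0 dB

6.02(11) + 1.76 = 66.22 + 1.76 = 67.98 dB.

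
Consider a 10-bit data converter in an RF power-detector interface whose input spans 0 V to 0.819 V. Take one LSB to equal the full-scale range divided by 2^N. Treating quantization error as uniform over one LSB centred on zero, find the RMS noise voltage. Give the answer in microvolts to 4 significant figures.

Span = 0.819 V.
LSB = 0.819 V ÷ 2^10 = 0.819/1024 V = 0.799805 mV.
RMS of a uniform error over width LSB is LSB/√12 = 230.9 µV.

230.9 µV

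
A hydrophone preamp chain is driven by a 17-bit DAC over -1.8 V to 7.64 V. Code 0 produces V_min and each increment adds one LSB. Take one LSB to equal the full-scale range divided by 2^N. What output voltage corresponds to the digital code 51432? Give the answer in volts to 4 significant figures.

1.904 V

Range = 7.64 − (-1.8) = 9.44 V. LSB = 9.44 V / 2^17.
V_out = V_min + code × LSB = -1.8 V + 51432 × 9.44 V / 131072
      = -1.8 V + 3.70421 V = 1.90421 V.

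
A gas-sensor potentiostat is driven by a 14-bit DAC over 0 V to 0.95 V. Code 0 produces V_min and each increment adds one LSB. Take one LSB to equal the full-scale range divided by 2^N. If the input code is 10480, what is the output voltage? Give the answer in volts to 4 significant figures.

V_FS = 0.95 V. LSB = 0.95 V / 2^14.
V_out = V_min + code × LSB = 0 V + 10480 × 0.95 V / 16384
      = 0 V + 0.607666 V = 0.607666 V.

0.6077 V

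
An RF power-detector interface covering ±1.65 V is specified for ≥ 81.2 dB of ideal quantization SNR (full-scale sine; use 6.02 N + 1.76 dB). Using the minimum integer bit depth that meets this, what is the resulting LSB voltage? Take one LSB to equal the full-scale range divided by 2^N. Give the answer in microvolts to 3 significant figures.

201 µV

Span: 1.65 V − (-1.65 V) = 3.3 V.
N ≥ (81.2 − 1.76)/6.02 = 13.196 → N_min = 14.
LSB = 3.3 V ÷ 2^14 = 3.3/16384 V = 201 µV.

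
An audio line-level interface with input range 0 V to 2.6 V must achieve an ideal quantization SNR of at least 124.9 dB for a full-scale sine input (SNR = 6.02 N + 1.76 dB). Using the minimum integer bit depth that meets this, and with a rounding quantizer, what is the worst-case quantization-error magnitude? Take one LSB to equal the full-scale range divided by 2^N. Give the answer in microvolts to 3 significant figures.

Span = 2.6 V.
Solving 6.02 N ≥ 124.9 − 1.76: N ≥ 20.455. Round up → N = 21.
LSB = 2.6 V / 2^21 = 1.2398 µV.
Half an LSB is 0.620 µV.

0.620 µV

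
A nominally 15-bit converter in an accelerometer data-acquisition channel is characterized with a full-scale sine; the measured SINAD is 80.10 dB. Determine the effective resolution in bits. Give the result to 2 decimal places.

ENOB = (80.10 − 1.76)/6.02 = 13.0133 bits.

13.01 bits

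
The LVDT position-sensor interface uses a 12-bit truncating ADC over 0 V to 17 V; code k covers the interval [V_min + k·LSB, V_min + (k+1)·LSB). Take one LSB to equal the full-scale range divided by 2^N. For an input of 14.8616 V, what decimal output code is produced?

3580

V_FS = 17 V. LSB = 17 V / 2^12 ≈ 4.150 mV.
V_in − V_min = 14.8616 − (0) = 14.8616 V.
Divide by LSB: 14.8616 × 4096/17 = 3580.7714.
Truncating gives code 3580.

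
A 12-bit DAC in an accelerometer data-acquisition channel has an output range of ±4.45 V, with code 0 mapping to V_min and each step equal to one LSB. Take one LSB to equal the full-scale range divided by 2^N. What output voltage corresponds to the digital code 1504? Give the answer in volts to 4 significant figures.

-1.182 V

The full-scale span is 4.45 − (-4.45) = 8.9 V. LSB = 8.9 V / 2^12.
V_out = -4.45 + 1504 × (8.9/4096) V
      = -4.45 + 3.26797 = -1.18203 V.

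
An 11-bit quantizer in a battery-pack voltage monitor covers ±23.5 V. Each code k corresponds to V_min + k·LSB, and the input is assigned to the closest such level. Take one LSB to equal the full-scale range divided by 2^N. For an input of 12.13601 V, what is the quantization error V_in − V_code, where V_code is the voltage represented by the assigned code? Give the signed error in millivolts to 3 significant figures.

Span: 23.5 V − (-23.5 V) = 47 V. LSB = 47 V / 2^11 ≈ 22.95 mV.
(12.13601 − (-23.5)) / LSB = 35.63601 × 2048/47 = 1552.8202. Nearest integer: k = 1553.
V_code = V_min + k × range/2^11 = -23.5 + 1553 × 47/2048 = 12.14013672 V.
V_in − V_code = 12.13601 − (12.14013672) = −4.13 mV.

−4.13 mV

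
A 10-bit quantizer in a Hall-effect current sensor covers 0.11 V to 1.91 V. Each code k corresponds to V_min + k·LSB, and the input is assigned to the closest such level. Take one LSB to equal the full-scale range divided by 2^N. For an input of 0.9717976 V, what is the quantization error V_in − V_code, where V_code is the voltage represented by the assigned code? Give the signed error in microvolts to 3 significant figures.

Span: 1.91 V − (0.11 V) = 1.8 V. LSB = 1.8 V / 2^10 ≈ 1.758 mV.
(V_in − V_min)/LSB = (0.9717976 − (0.11)) × 1024/1.8 = 490.2671 → nearest code k = 490.
V_code = 0.11 + (490/1024) × 1.8 = 0.9713281250 V.
V_in − V_code = 0.9717976 − (0.9713281250) = +469 µV.

+469 µV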